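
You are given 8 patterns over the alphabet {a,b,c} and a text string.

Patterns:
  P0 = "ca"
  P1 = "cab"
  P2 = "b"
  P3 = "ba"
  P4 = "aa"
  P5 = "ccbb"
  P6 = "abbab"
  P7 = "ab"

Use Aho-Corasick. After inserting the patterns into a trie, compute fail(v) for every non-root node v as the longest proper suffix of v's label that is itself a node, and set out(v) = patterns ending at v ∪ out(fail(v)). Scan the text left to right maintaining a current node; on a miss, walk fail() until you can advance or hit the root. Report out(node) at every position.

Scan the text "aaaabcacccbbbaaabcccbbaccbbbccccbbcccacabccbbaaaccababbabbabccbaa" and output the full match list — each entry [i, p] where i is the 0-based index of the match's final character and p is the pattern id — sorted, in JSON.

Build:
Trie nodes:
  0='ε' goto a→6 b→4 c→1
  1='c' goto a→2 c→8
  2='ca' goto b→3  ←P0
  3='cab' goto ·  ←P1
  4='b' goto a→5  ←P2
  5='ba' goto ·  ←P3
  6='a' goto a→7 b→11
  7='aa' goto ·  ←P4
  8='cc' goto b→9
  9='ccb' goto b→10
  10='ccbb' goto ·  ←P5
  11='ab' goto b→12  ←P7
  12='abb' goto a→13
  13='abba' goto b→14
  14='abbab' goto ·  ←P6

Failure links (BFS by depth):
  fail(1) 'c': from fail(0)=0 chase 'c': 0 ⇒ 0;  out=∅∪out(0)=∅
  fail(4) 'b': from fail(0)=0 chase 'b': 0 ⇒ 0;  out={2}∪out(0)={2}
  fail(6) 'a': from fail(0)=0 chase 'a': 0 ⇒ 0;  out=∅∪out(0)=∅
  fail(2) 'ca': from fail(1)=0 chase 'a': 0 ⇒ 6;  out={0}∪out(6)={0}
  fail(5) 'ba': from fail(4)=0 chase 'a': 0 ⇒ 6;  out={3}∪out(6)={3}
  fail(7) 'aa': from fail(6)=0 chase 'a': 0 ⇒ 6;  out={4}∪out(6)={4}
  fail(8) 'cc': from fail(1)=0 chase 'c': 0 ⇒ 1;  out=∅∪out(1)=∅
  fail(11) 'ab': from fail(6)=0 chase 'b': 0 ⇒ 4;  out={7}∪out(4)={2,7}
  fail(3) 'cab': from fail(2)=6 chase 'b': 6 ⇒ 11;  out={1}∪out(11)={1,2,7}
  fail(9) 'ccb': from fail(8)=1 chase 'b': 1→0 ⇒ 4;  out=∅∪out(4)={2}
  fail(12) 'abb': from fail(11)=4 chase 'b': 4→0 ⇒ 4;  out=∅∪out(4)={2}
  fail(10) 'ccbb': from fail(9)=4 chase 'b': 4→0 ⇒ 4;  out={5}∪out(4)={2,5}
  fail(13) 'abba': from fail(12)=4 chase 'a': 4 ⇒ 5;  out=∅∪out(5)={3}
  fail(14) 'abbab': from fail(13)=5 chase 'b': 5→6 ⇒ 11;  out={6}∪out(11)={2,6,7}

Text stream:
pos 0 'a': at 6
pos 1 'a': at 7  → match P4@[0:1]
pos 2 'a': at 7 ·f  → match P4@[1:2]
pos 3 'a': at 7 ·f  → match P4@[2:3]
pos 4 'b': at 11 ·f  → match P2@[4:4],P7@[3:4]
pos 5 'c': at 1 ·f
pos 6 'a': at 2  → match P0@[5:6]
pos 7 'c': at 1 ·f
pos 8 'c': at 8
pos 9 'c': at 8 ·f
pos 10 'b': at 9  → match P2@[10:10]
pos 11 'b': at 10  → match P2@[11:11],P5@[8:11]
pos 12 'b': at 4 ·f  → match P2@[12:12]
pos 13 'a': at 5  → match P3@[12:13]
pos 14 'a': at 7 ·f  → match P4@[13:14]
pos 15 'a': at 7 ·f  → match P4@[14:15]
pos 16 'b': at 11 ·f  → match P2@[16:16],P7@[15:16]
pos 17 'c': at 1 ·f
pos 18 'c': at 8
pos 19 'c': at 8 ·f
pos 20 'b': at 9  → match P2@[20:20]
pos 21 'b': at 10  → match P2@[21:21],P5@[18:21]
pos 22 'a': at 5 ·f  → match P3@[21:22]
pos 23 'c': at 1 ·f
pos 24 'c': at 8
pos 25 'b': at 9  → match P2@[25:25]
pos 26 'b': at 10  → match P2@[26:26],P5@[23:26]
pos 27 'b': at 4 ·f  → match P2@[27:27]
pos 28 'c': at 1 ·f
pos 29 'c': at 8
pos 30 'c': at 8 ·f
pos 31 'c': at 8 ·f
pos 32 'b': at 9  → match P2@[32:32]
pos 33 'b': at 10  → match P2@[33:33],P5@[30:33]
pos 34 'c': at 1 ·f
pos 35 'c': at 8
pos 36 'c': at 8 ·f
pos 37 'a': at 2 ·f  → match P0@[36:37]
pos 38 'c': at 1 ·f
pos 39 'a': at 2  → match P0@[38:39]
pos 40 'b': at 3  → match P1@[38:40],P2@[40:40],P7@[39:40]
pos 41 'c': at 1 ·f
pos 42 'c': at 8
pos 43 'b': at 9  → match P2@[43:43]
pos 44 'b': at 10  → match P2@[44:44],P5@[41:44]
pos 45 'a': at 5 ·f  → match P3@[44:45]
pos 46 'a': at 7 ·f  → match P4@[45:46]
pos 47 'a': at 7 ·f  → match P4@[46:47]
pos 48 'c': at 1 ·f
pos 49 'c': at 8
pos 50 'a': at 2 ·f  → match P0@[49:50]
pos 51 'b': at 3  → match P1@[49:51],P2@[51:51],P7@[50:51]
pos 52 'a': at 5 ·f  → match P3@[51:52]
pos 53 'b': at 11 ·f  → match P2@[53:53],P7@[52:53]
pos 54 'b': at 12  → match P2@[54:54]
pos 55 'a': at 13  → match P3@[54:55]
pos 56 'b': at 14  → match P2@[56:56],P6@[52:56],P7@[55:56]
pos 57 'b': at 12 ·f  → match P2@[57:57]
pos 58 'a': at 13  → match P3@[57:58]
pos 59 'b': at 14  → match P2@[59:59],P6@[55:59],P7@[58:59]
pos 60 'c': at 1 ·f
pos 61 'c': at 8
pos 62 'b': at 9  → match P2@[62:62]
pos 63 'a': at 5 ·f  → match P3@[62:63]
pos 64 'a': at 7 ·f  → match P4@[63:64]

All matches (sorted): [[1,4],[2,4],[3,4],[4,2],[4,7],[6,0],[10,2],[11,2],[11,5],[12,2],[13,3],[14,4],[15,4],[16,2],[16,7],[20,2],[21,2],[21,5],[22,3],[25,2],[26,2],[26,5],[27,2],[32,2],[33,2],[33,5],[37,0],[39,0],[40,1],[40,2],[40,7],[43,2],[44,2],[44,5],[45,3],[46,4],[47,4],[50,0],[51,1],[51,2],[51,7],[52,3],[53,2],[53,7],[54,2],[55,3],[56,2],[56,6],[56,7],[57,2],[58,3],[59,2],[59,6],[59,7],[62,2],[63,3],[64,4]]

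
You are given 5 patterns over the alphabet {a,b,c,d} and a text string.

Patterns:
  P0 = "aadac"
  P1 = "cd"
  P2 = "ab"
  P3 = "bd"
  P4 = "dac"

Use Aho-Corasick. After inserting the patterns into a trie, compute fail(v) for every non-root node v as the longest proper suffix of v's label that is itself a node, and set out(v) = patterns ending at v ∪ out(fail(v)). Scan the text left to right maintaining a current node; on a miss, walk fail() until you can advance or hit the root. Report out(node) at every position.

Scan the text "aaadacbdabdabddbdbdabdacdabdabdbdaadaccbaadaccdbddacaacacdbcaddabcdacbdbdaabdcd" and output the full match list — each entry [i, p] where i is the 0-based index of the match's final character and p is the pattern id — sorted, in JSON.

Build:
Trie nodes:
  n0 'ε': a→1 b→9 c→6 d→11
  n1 'a': a→2 b→8
  n2 'aa': d→3
  n3 'aad': a→4
  n4 'aada': c→5
  n5 'aadac': ·  [P0 ends]
  n6 'c': d→7
  n7 'cd': ·  [P1 ends]
  n8 'ab': ·  [P2 ends]
  n9 'b': d→10
  n10 'bd': ·  [P3 ends]
  n11 'd': a→12
  n12 'da': c→13
  n13 'dac': ·  [P4 ends]

BFS fail/out derivation:
  n1('a'): parent n0 fail=0; on 'a' 0 → fail=0;  out ∅∪∅=∅
  n6('c'): parent n0 fail=0; on 'c' 0 → fail=0;  out ∅∪∅=∅
  n9('b'): parent n0 fail=0; on 'b' 0 → fail=0;  out ∅∪∅=∅
  n11('d'): parent n0 fail=0; on 'd' 0 → fail=0;  out ∅∪∅=∅
  n2('aa'): parent n1 fail=0; on 'a' 0 → fail=1;  out ∅∪∅=∅
  n7('cd'): parent n6 fail=0; on 'd' 0 → fail=11;  out {1}∪∅={1}
  n8('ab'): parent n1 fail=0; on 'b' 0 → fail=9;  out {2}∪∅={2}
  n10('bd'): parent n9 fail=0; on 'd' 0 → fail=11;  out {3}∪∅={3}
  n12('da'): parent n11 fail=0; on 'a' 0 → fail=1;  out ∅∪∅=∅
  n3('aad'): parent n2 fail=1; on 'd' 1→0 → fail=11;  out ∅∪∅=∅
  n13('dac'): parent n12 fail=1; on 'c' 1→0 → fail=6;  out {4}∪∅={4}
  n4('aada'): parent n3 fail=11; on 'a' 11 → fail=12;  out ∅∪∅=∅
  n5('aadac'): parent n4 fail=12; on 'c' 12 → fail=13;  out {0}∪{4}={0,4}

Text stream:
i=0 'a': node 0→1
i=1 'a': node 1→2
i=2 'a': node 2→2 (fail-walked)
i=3 'd': node 2→3
i=4 'a': node 3→4
i=5 'c': node 4→5  emit P0@[1:5],P4@[3:5]
i=6 'b': node 5→9 (fail-walked)
i=7 'd': node 9→10  emit P3@[6:7]
i=8 'a': node 10→12 (fail-walked)
i=9 'b': node 12→8 (fail-walked)  emit P2@[8:9]
i=10 'd': node 8→10 (fail-walked)  emit P3@[9:10]
i=11 'a': node 10→12 (fail-walked)
i=12 'b': node 12→8 (fail-walked)  emit P2@[11:12]
i=13 'd': node 8→10 (fail-walked)  emit P3@[12:13]
i=14 'd': node 10→11 (fail-walked)
i=15 'b': node 11→9 (fail-walked)
i=16 'd': node 9→10  emit P3@[15:16]
i=17 'b': node 10→9 (fail-walked)
i=18 'd': node 9→10  emit P3@[17:18]
i=19 'a': node 10→12 (fail-walked)
i=20 'b': node 12→8 (fail-walked)  emit P2@[19:20]
i=21 'd': node 8→10 (fail-walked)  emit P3@[20:21]
i=22 'a': node 10→12 (fail-walked)
i=23 'c': node 12→13  emit P4@[21:23]
i=24 'd': node 13→7 (fail-walked)  emit P1@[23:24]
i=25 'a': node 7→12 (fail-walked)
i=26 'b': node 12→8 (fail-walked)  emit P2@[25:26]
i=27 'd': node 8→10 (fail-walked)  emit P3@[26:27]
i=28 'a': node 10→12 (fail-walked)
i=29 'b': node 12→8 (fail-walked)  emit P2@[28:29]
i=30 'd': node 8→10 (fail-walked)  emit P3@[29:30]
i=31 'b': node 10→9 (fail-walked)
i=32 'd': node 9→10  emit P3@[31:32]
i=33 'a': node 10→12 (fail-walked)
i=34 'a': node 12→2 (fail-walked)
i=35 'd': node 2→3
i=36 'a': node 3→4
i=37 'c': node 4→5  emit P0@[33:37],P4@[35:37]
i=38 'c': node 5→6 (fail-walked)
i=39 'b': node 6→9 (fail-walked)
i=40 'a': node 9→1 (fail-walked)
i=41 'a': node 1→2
i=42 'd': node 2→3
i=43 'a': node 3→4
i=44 'c': node 4→5  emit P0@[40:44],P4@[42:44]
i=45 'c': node 5→6 (fail-walked)
i=46 'd': node 6→7  emit P1@[45:46]
i=47 'b': node 7→9 (fail-walked)
i=48 'd': node 9→10  emit P3@[47:48]
i=49 'd': node 10→11 (fail-walked)
i=50 'a': node 11→12
i=51 'c': node 12→13  emit P4@[49:51]
i=52 'a': node 13→1 (fail-walked)
i=53 'a': node 1→2
i=54 'c': node 2→6 (fail-walked)
i=55 'a': node 6→1 (fail-walked)
i=56 'c': node 1→6 (fail-walked)
i=57 'd': node 6→7  emit P1@[56:57]
i=58 'b': node 7→9 (fail-walked)
i=59 'c': node 9→6 (fail-walked)
i=60 'a': node 6→1 (fail-walked)
i=61 'd': node 1→11 (fail-walked)
i=62 'd': node 11→11 (fail-walked)
i=63 'a': node 11→12
i=64 'b': node 12→8 (fail-walked)  emit P2@[63:64]
i=65 'c': node 8→6 (fail-walked)
i=66 'd': node 6→7  emit P1@[65:66]
i=67 'a': node 7→12 (fail-walked)
i=68 'c': node 12→13  emit P4@[66:68]
i=69 'b': node 13→9 (fail-walked)
i=70 'd': node 9→10  emit P3@[69:70]
i=71 'b': node 10→9 (fail-walked)
i=72 'd': node 9→10  emit P3@[71:72]
i=73 'a': node 10→12 (fail-walked)
i=74 'a': node 12→2 (fail-walked)
i=75 'b': node 2→8 (fail-walked)  emit P2@[74:75]
i=76 'd': node 8→10 (fail-walked)  emit P3@[75:76]
i=77 'c': node 10→6 (fail-walked)
i=78 'd': node 6→7  emit P1@[77:78]

Result: [[5,0],[5,4],[7,3],[9,2],[10,3],[12,2],[13,3],[16,3],[18,3],[20,2],[21,3],[23,4],[24,1],[26,2],[27,3],[29,2],[30,3],[32,3],[37,0],[37,4],[44,0],[44,4],[46,1],[48,3],[51,4],[57,1],[64,2],[66,1],[68,4],[70,3],[72,3],[75,2],[76,3],[78,1]]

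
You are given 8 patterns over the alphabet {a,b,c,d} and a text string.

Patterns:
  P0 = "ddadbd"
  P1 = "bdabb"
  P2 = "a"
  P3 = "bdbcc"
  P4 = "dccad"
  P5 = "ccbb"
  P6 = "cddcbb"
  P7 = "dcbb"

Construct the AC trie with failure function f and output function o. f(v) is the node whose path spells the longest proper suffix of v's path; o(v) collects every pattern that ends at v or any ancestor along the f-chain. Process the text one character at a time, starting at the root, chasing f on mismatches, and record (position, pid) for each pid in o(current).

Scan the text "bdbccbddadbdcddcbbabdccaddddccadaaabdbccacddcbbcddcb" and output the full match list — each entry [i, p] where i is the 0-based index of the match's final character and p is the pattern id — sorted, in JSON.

Build:
Trie nodes:
  n0 'ε': a→12 b→7 c→20 d→1
  n1 'd': c→16 d→2
  n2 'dd': a→3
  n3 'dda': d→4
  n4 'ddad': b→5
  n5 'ddadb': d→6
  n6 'ddadbd': ·  ←P0
  n7 'b': d→8
  n8 'bd': a→9 b→13
  n9 'bda': b→10
  n10 'bdab': b→11
  n11 'bdabb': ·  ←P1
  n12 'a': ·  ←P2
  n13 'bdb': c→14
  n14 'bdbc': c→15
  n15 'bdbcc': ·  ←P3
  n16 'dc': b→29 c→17
  n17 'dcc': a→18
  n18 'dcca': d→19
  n19 'dccad': ·  ←P4
  n20 'c': c→21 d→24
  n21 'cc': b→22
  n22 'ccb': b→23
  n23 'ccbb': ·  ←P5
  n24 'cd': d→25
  n25 'cdd': c→26
  n26 'cddc': b→27
  n27 'cddcb': b→28
  n28 'cddcbb': ·  ←P6
  n29 'dcb': b→30
  n30 'dcbb': ·  ←P7

BFS fail/out derivation:
  fail(1) 'd': from fail(0)=0 chase 'd': 0 ⇒ 0;  out=∅∪out(0)=∅
  fail(7) 'b': from fail(0)=0 chase 'b': 0 ⇒ 0;  out=∅∪out(0)=∅
  fail(12) 'a': from fail(0)=0 chase 'a': 0 ⇒ 0;  out={2}∪out(0)={2}
  fail(20) 'c': from fail(0)=0 chase 'c': 0 ⇒ 0;  out=∅∪out(0)=∅
  fail(2) 'dd': from fail(1)=0 chase 'd': 0 ⇒ 1;  out=∅∪out(1)=∅
  fail(8) 'bd': from fail(7)=0 chase 'd': 0 ⇒ 1;  out=∅∪out(1)=∅
  fail(16) 'dc': from fail(1)=0 chase 'c': 0 ⇒ 20;  out=∅∪out(20)=∅
  fail(21) 'cc': from fail(20)=0 chase 'c': 0 ⇒ 20;  out=∅∪out(20)=∅
  fail(24) 'cd': from fail(20)=0 chase 'd': 0 ⇒ 1;  out=∅∪out(1)=∅
  fail(3) 'dda': from fail(2)=1 chase 'a': 1→0 ⇒ 12;  out=∅∪out(12)={2}
  fail(9) 'bda': from fail(8)=1 chase 'a': 1→0 ⇒ 12;  out=∅∪out(12)={2}
  fail(13) 'bdb': from fail(8)=1 chase 'b': 1→0 ⇒ 7;  out=∅∪out(7)=∅
  fail(17) 'dcc': from fail(16)=20 chase 'c': 20 ⇒ 21;  out=∅∪out(21)=∅
  fail(22) 'ccb': from fail(21)=20 chase 'b': 20→0 ⇒ 7;  out=∅∪out(7)=∅
  fail(25) 'cdd': from fail(24)=1 chase 'd': 1 ⇒ 2;  out=∅∪out(2)=∅
  fail(29) 'dcb': from fail(16)=20 chase 'b': 20→0 ⇒ 7;  out=∅∪out(7)=∅
  fail(4) 'ddad': from fail(3)=12 chase 'd': 12→0 ⇒ 1;  out=∅∪out(1)=∅
  fail(10) 'bdab': from fail(9)=12 chase 'b': 12→0 ⇒ 7;  out=∅∪out(7)=∅
  fail(14) 'bdbc': from fail(13)=7 chase 'c': 7→0 ⇒ 20;  out=∅∪out(20)=∅
  fail(18) 'dcca': from fail(17)=21 chase 'a': 21→20→0 ⇒ 12;  out=∅∪out(12)={2}
  fail(23) 'ccbb': from fail(22)=7 chase 'b': 7→0 ⇒ 7;  out={5}∪out(7)={5}
  fail(26) 'cddc': from fail(25)=2 chase 'c': 2→1 ⇒ 16;  out=∅∪out(16)=∅
  fail(30) 'dcbb': from fail(29)=7 chase 'b': 7→0 ⇒ 7;  out={7}∪out(7)={7}
  fail(5) 'ddadb': from fail(4)=1 chase 'b': 1→0 ⇒ 7;  out=∅∪out(7)=∅
  fail(11) 'bdabb': from fail(10)=7 chase 'b': 7→0 ⇒ 7;  out={1}∪out(7)={1}
  fail(15) 'bdbcc': from fail(14)=20 chase 'c': 20 ⇒ 21;  out={3}∪out(21)={3}
  fail(19) 'dccad': from fail(18)=12 chase 'd': 12→0 ⇒ 1;  out={4}∪out(1)={4}
  fail(27) 'cddcb': from fail(26)=16 chase 'b': 16 ⇒ 29;  out=∅∪out(29)=∅
  fail(6) 'ddadbd': from fail(5)=7 chase 'd': 7 ⇒ 8;  out={0}∪out(8)={0}
  fail(28) 'cddcbb': from fail(27)=29 chase 'b': 29 ⇒ 30;  out={6}∪out(30)={6,7}

Scan:
i=0 'b': node 0→7
i=1 'd': node 7→8
i=2 'b': node 8→13
i=3 'c': node 13→14
i=4 'c': node 14→15  ** P3@[0:4]
i=5 'b': node 15→22 (fail-walked)
i=6 'd': node 22→8 (fail-walked)
i=7 'd': node 8→2 (fail-walked)
i=8 'a': node 2→3  ** P2@[8:8]
i=9 'd': node 3→4
i=10 'b': node 4→5
i=11 'd': node 5→6  ** P0@[6:11]
i=12 'c': node 6→16 (fail-walked)
i=13 'd': node 16→24 (fail-walked)
i=14 'd': node 24→25
i=15 'c': node 25→26
i=16 'b': node 26→27
i=17 'b': node 27→28  ** P6@[12:17],P7@[14:17]
i=18 'a': node 28→12 (fail-walked)  ** P2@[18:18]
i=19 'b': node 12→7 (fail-walked)
i=20 'd': node 7→8
i=21 'c': node 8→16 (fail-walked)
i=22 'c': node 16→17
i=23 'a': node 17→18  ** P2@[23:23]
i=24 'd': node 18→19  ** P4@[20:24]
i=25 'd': node 19→2 (fail-walked)
i=26 'd': node 2→2 (fail-walked)
i=27 'd': node 2→2 (fail-walked)
i=28 'c': node 2→16 (fail-walked)
i=29 'c': node 16→17
i=30 'a': node 17→18  ** P2@[30:30]
i=31 'd': node 18→19  ** P4@[27:31]
i=32 'a': node 19→12 (fail-walked)  ** P2@[32:32]
i=33 'a': node 12→12 (fail-walked)  ** P2@[33:33]
i=34 'a': node 12→12 (fail-walked)  ** P2@[34:34]
i=35 'b': node 12→7 (fail-walked)
i=36 'd': node 7→8
i=37 'b': node 8→13
i=38 'c': node 13→14
i=39 'c': node 14→15  ** P3@[35:39]
i=40 'a': node 15→12 (fail-walked)  ** P2@[40:40]
i=41 'c': node 12→20 (fail-walked)
i=42 'd': node 20→24
i=43 'd': node 24→25
i=44 'c': node 25→26
i=45 'b': node 26→27
i=46 'b': node 27→28  ** P6@[41:46],P7@[43:46]
i=47 'c': node 28→20 (fail-walked)
i=48 'd': node 20→24
i=49 'd': node 24→25
i=50 'c': node 25→26
i=51 'b': node 26→27

Result: [[4,3],[8,2],[11,0],[17,6],[17,7],[18,2],[23,2],[24,4],[30,2],[31,4],[32,2],[33,2],[34,2],[39,3],[40,2],[46,6],[46,7]]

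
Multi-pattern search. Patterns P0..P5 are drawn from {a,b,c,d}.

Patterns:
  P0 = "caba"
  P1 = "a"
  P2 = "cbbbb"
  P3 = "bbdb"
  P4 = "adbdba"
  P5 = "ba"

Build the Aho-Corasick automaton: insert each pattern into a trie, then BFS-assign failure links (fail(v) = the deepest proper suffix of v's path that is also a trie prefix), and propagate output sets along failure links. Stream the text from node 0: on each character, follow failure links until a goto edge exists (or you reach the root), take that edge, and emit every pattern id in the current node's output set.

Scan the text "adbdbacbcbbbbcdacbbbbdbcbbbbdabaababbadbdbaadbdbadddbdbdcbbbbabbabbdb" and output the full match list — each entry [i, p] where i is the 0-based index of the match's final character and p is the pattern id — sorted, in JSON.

Build:
Trie nodes:
  n0 'ε': a→5 b→10 c→1
  n1 'c': a→2 b→6
  n2 'ca': b→3
  n3 'cab': a→4
  n4 'caba': ·  ←P0
  n5 'a': d→14  ←P1
  n6 'cb': b→7
  n7 'cbb': b→8
  n8 'cbbb': b→9
  n9 'cbbbb': ·  ←P2
  n10 'b': a→19 b→11
  n11 'bb': d→12
  n12 'bbd': b→13
  n13 'bbdb': ·  ←P3
  n14 'ad': b→15
  n15 'adb': d→16
  n16 'adbd': b→17
  n17 'adbdb': a→18
  n18 'adbdba': ·  ←P4
  n19 'ba': ·  ←P5

Failure links (BFS by depth):
  fail(1) 'c': from fail(0)=0 chase 'c': 0 ⇒ 0;  out=∅∪out(0)=∅
  fail(5) 'a': from fail(0)=0 chase 'a': 0 ⇒ 0;  out={1}∪out(0)={1}
  fail(10) 'b': from fail(0)=0 chase 'b': 0 ⇒ 0;  out=∅∪out(0)=∅
  fail(2) 'ca': from fail(1)=0 chase 'a': 0 ⇒ 5;  out=∅∪out(5)={1}
  fail(6) 'cb': from fail(1)=0 chase 'b': 0 ⇒ 10;  out=∅∪out(10)=∅
  fail(11) 'bb': from fail(10)=0 chase 'b': 0 ⇒ 10;  out=∅∪out(10)=∅
  fail(14) 'ad': from fail(5)=0 chase 'd': 0 ⇒ 0;  out=∅∪out(0)=∅
  fail(19) 'ba': from fail(10)=0 chase 'a': 0 ⇒ 5;  out={5}∪out(5)={1,5}
  fail(3) 'cab': from fail(2)=5 chase 'b': 5→0 ⇒ 10;  out=∅∪out(10)=∅
  fail(7) 'cbb': from fail(6)=10 chase 'b': 10 ⇒ 11;  out=∅∪out(11)=∅
  fail(12) 'bbd': from fail(11)=10 chase 'd': 10→0 ⇒ 0;  out=∅∪out(0)=∅
  fail(15) 'adb': from fail(14)=0 chase 'b': 0 ⇒ 10;  out=∅∪out(10)=∅
  fail(4) 'caba': from fail(3)=10 chase 'a': 10 ⇒ 19;  out={0}∪out(19)={0,1,5}
  fail(8) 'cbbb': from fail(7)=11 chase 'b': 11→10 ⇒ 11;  out=∅∪out(11)=∅
  fail(13) 'bbdb': from fail(12)=0 chase 'b': 0 ⇒ 10;  out={3}∪out(10)={3}
  fail(16) 'adbd': from fail(15)=10 chase 'd': 10→0 ⇒ 0;  out=∅∪out(0)=∅
  fail(9) 'cbbbb': from fail(8)=11 chase 'b': 11→10 ⇒ 11;  out={2}∪out(11)={2}
  fail(17) 'adbdb': from fail(16)=0 chase 'b': 0 ⇒ 10;  out=∅∪out(10)=∅
  fail(18) 'adbdba': from fail(17)=10 chase 'a': 10 ⇒ 19;  out={4}∪out(19)={1,4,5}

Scan:
i=0 'a': node 0→5  emit P1@[0:0]
i=1 'd': node 5→14
i=2 'b': node 14→15
i=3 'd': node 15→16
i=4 'b': node 16→17
i=5 'a': node 17→18  emit P1@[5:5],P4@[0:5],P5@[4:5]
i=6 'c': node 18→1 (via fail)
i=7 'b': node 1→6
i=8 'c': node 6→1 (via fail)
i=9 'b': node 1→6
i=10 'b': node 6→7
i=11 'b': node 7→8
i=12 'b': node 8→9  emit P2@[8:12]
i=13 'c': node 9→1 (via fail)
i=14 'd': node 1→0 (via fail)
i=15 'a': node 0→5  emit P1@[15:15]
i=16 'c': node 5→1 (via fail)
i=17 'b': node 1→6
i=18 'b': node 6→7
i=19 'b': node 7→8
i=20 'b': node 8→9  emit P2@[16:20]
i=21 'd': node 9→12 (via fail)
i=22 'b': node 12→13  emit P3@[19:22]
i=23 'c': node 13→1 (via fail)
i=24 'b': node 1→6
i=25 'b': node 6→7
i=26 'b': node 7→8
i=27 'b': node 8→9  emit P2@[23:27]
i=28 'd': node 9→12 (via fail)
i=29 'a': node 12→5 (via fail)  emit P1@[29:29]
i=30 'b': node 5→10 (via fail)
i=31 'a': node 10→19  emit P1@[31:31],P5@[30:31]
i=32 'a': node 19→5 (via fail)  emit P1@[32:32]
i=33 'b': node 5→10 (via fail)
i=34 'a': node 10→19  emit P1@[34:34],P5@[33:34]
i=35 'b': node 19→10 (via fail)
i=36 'b': node 10→11
i=37 'a': node 11→19 (via fail)  emit P1@[37:37],P5@[36:37]
i=38 'd': node 19→14 (via fail)
i=39 'b': node 14→15
i=40 'd': node 15→16
i=41 'b': node 16→17
i=42 'a': node 17→18  emit P1@[42:42],P4@[37:42],P5@[41:42]
i=43 'a': node 18→5 (via fail)  emit P1@[43:43]
i=44 'd': node 5→14
i=45 'b': node 14→15
i=46 'd': node 15→16
i=47 'b': node 16→17
i=48 'a': node 17→18  emit P1@[48:48],P4@[43:48],P5@[47:48]
i=49 'd': node 18→14 (via fail)
i=50 'd': node 14→0 (via fail)
i=51 'd': node 0→0
i=52 'b': node 0→10
i=53 'd': node 10→0 (via fail)
i=54 'b': node 0→10
i=55 'd': node 10→0 (via fail)
i=56 'c': node 0→1
i=57 'b': node 1→6
i=58 'b': node 6→7
i=59 'b': node 7→8
i=60 'b': node 8→9  emit P2@[56:60]
i=61 'a': node 9→19 (via fail)  emit P1@[61:61],P5@[60:61]
i=62 'b': node 19→10 (via fail)
i=63 'b': node 10→11
i=64 'a': node 11→19 (via fail)  emit P1@[64:64],P5@[63:64]
i=65 'b': node 19→10 (via fail)
i=66 'b': node 10→11
i=67 'd': node 11→12
i=68 'b': node 12→13  emit P3@[65:68]

Matches: [[0,1],[5,1],[5,4],[5,5],[12,2],[15,1],[20,2],[22,3],[27,2],[29,1],[31,1],[31,5],[32,1],[34,1],[34,5],[37,1],[37,5],[42,1],[42,4],[42,5],[43,1],[48,1],[48,4],[48,5],[60,2],[61,1],[61,5],[64,1],[64,5],[68,3]]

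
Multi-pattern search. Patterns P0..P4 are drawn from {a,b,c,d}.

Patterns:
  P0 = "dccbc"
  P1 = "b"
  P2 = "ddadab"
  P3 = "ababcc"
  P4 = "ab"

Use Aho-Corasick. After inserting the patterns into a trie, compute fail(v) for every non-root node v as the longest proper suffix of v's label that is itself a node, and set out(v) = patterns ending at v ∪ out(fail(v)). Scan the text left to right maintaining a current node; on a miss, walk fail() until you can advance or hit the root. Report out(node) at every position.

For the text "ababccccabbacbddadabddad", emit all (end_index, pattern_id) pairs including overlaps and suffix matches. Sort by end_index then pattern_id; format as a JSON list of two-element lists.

Construct AC machine:
Trie (insert patterns):
  0='ε' goto a→12 b→6 d→1
  1='d' goto c→2 d→7
  2='dc' goto c→3
  3='dcc' goto b→4
  4='dccb' goto c→5
  5='dccbc' goto ·  [P0 ends]
  6='b' goto ·  [P1 ends]
  7='dd' goto a→8
  8='dda' goto d→9
  9='ddad' goto a→10
  10='ddada' goto b→11
  11='ddadab' goto ·  [P2 ends]
  12='a' goto b→13
  13='ab' goto a→14  [P4 ends]
  14='aba' goto b→15
  15='abab' goto c→16
  16='ababc' goto c→17
  17='ababcc' goto ·  [P3 ends]

Failure links (BFS by depth):
  n1('d'): parent n0 fail=0; on 'd' 0 → fail=0;  out ∅∪∅=∅
  n6('b'): parent n0 fail=0; on 'b' 0 → fail=0;  out {1}∪∅={1}
  n12('a'): parent n0 fail=0; on 'a' 0 → fail=0;  out ∅∪∅=∅
  n2('dc'): parent n1 fail=0; on 'c' 0 → fail=0;  out ∅∪∅=∅
  n7('dd'): parent n1 fail=0; on 'd' 0 → fail=1;  out ∅∪∅=∅
  n13('ab'): parent n12 fail=0; on 'b' 0 → fail=6;  out {4}∪{1}={1,4}
  n3('dcc'): parent n2 fail=0; on 'c' 0 → fail=0;  out ∅∪∅=∅
  n8('dda'): parent n7 fail=1; on 'a' 1→0 → fail=12;  out ∅∪∅=∅
  n14('aba'): parent n13 fail=6; on 'a' 6→0 → fail=12;  out ∅∪∅=∅
  n4('dccb'): parent n3 fail=0; on 'b' 0 → fail=6;  out ∅∪{1}={1}
  n9('ddad'): parent n8 fail=12; on 'd' 12→0 → fail=1;  out ∅∪∅=∅
  n15('abab'): parent n14 fail=12; on 'b' 12 → fail=13;  out ∅∪{1,4}={1,4}
  n5('dccbc'): parent n4 fail=6; on 'c' 6→0 → fail=0;  out {0}∪∅={0}
  n10('ddada'): parent n9 fail=1; on 'a' 1→0 → fail=12;  out ∅∪∅=∅
  n16('ababc'): parent n15 fail=13; on 'c' 13→6→0 → fail=0;  out ∅∪∅=∅
  n11('ddadab'): parent n10 fail=12; on 'b' 12 → fail=13;  out {2}∪{1,4}={1,2,4}
  n17('ababcc'): parent n16 fail=0; on 'c' 0 → fail=0;  out {3}∪∅={3}

Run:
pos 0 'a': at 12
pos 1 'b': at 13  emit P1@[1:1],P4@[0:1]
pos 2 'a': at 14
pos 3 'b': at 15  emit P1@[3:3],P4@[2:3]
pos 4 'c': at 16
pos 5 'c': at 17  emit P3@[0:5]
pos 6 'c': at 0 ·f
pos 7 'c': at 0
pos 8 'a': at 12
pos 9 'b': at 13  emit P1@[9:9],P4@[8:9]
pos 10 'b': at 6 ·f  emit P1@[10:10]
pos 11 'a': at 12 ·f
pos 12 'c': at 0 ·f
pos 13 'b': at 6  emit P1@[13:13]
pos 14 'd': at 1 ·f
pos 15 'd': at 7
pos 16 'a': at 8
pos 17 'd': at 9
pos 18 'a': at 10
pos 19 'b': at 11  emit P1@[19:19],P2@[14:19],P4@[18:19]
pos 20 'd': at 1 ·f
pos 21 'd': at 7
pos 22 'a': at 8
pos 23 'd': at 9

All matches (sorted): [[1,1],[1,4],[3,1],[3,4],[5,3],[9,1],[9,4],[10,1],[13,1],[19,1],[19,2],[19,4]]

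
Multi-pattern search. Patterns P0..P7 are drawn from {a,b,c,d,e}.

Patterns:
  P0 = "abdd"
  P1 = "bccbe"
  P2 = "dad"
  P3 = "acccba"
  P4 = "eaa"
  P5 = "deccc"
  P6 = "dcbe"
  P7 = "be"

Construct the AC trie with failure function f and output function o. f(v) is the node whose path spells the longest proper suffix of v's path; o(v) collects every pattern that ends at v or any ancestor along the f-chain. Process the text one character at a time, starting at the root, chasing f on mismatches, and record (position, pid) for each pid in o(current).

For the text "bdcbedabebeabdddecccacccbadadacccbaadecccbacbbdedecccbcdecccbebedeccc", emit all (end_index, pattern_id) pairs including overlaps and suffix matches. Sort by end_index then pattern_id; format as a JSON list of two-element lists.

Build:
Trie (insert patterns):
  n0 'ε': a→1 b→5 d→10 e→18
  n1 'a': b→2 c→13
  n2 'ab': d→3
  n3 'abd': d→4
  n4 'abdd': ·  ←P0
  n5 'b': c→6 e→28
  n6 'bc': c→7
  n7 'bcc': b→8
  n8 'bccb': e→9
  n9 'bccbe': ·  ←P1
  n10 'd': a→11 c→25 e→21
  n11 'da': d→12
  n12 'dad': ·  ←P2
  n13 'ac': c→14
  n14 'acc': c→15
  n15 'accc': b→16
  n16 'acccb': a→17
  n17 'acccba': ·  ←P3
  n18 'e': a→19
  n19 'ea': a→20
  n20 'eaa': ·  ←P4
  n21 'de': c→22
  n22 'dec': c→23
  n23 'decc': c→24
  n24 'deccc': ·  ←P5
  n25 'dc': b→26
  n26 'dcb': e→27
  n27 'dcbe': ·  ←P6
  n28 'be': ·  ←P7

BFS fail/out derivation:
  n1('a'): parent n0 fail=0; on 'a' 0 → fail=0;  out ∅∪∅=∅
  n5('b'): parent n0 fail=0; on 'b' 0 → fail=0;  out ∅∪∅=∅
  n10('d'): parent n0 fail=0; on 'd' 0 → fail=0;  out ∅∪∅=∅
  n18('e'): parent n0 fail=0; on 'e' 0 → fail=0;  out ∅∪∅=∅
  n2('ab'): parent n1 fail=0; on 'b' 0 → fail=5;  out ∅∪∅=∅
  n6('bc'): parent n5 fail=0; on 'c' 0 → fail=0;  out ∅∪∅=∅
  n11('da'): parent n10 fail=0; on 'a' 0 → fail=1;  out ∅∪∅=∅
  n13('ac'): parent n1 fail=0; on 'c' 0 → fail=0;  out ∅∪∅=∅
  n19('ea'): parent n18 fail=0; on 'a' 0 → fail=1;  out ∅∪∅=∅
  n21('de'): parent n10 fail=0; on 'e' 0 → fail=18;  out ∅∪∅=∅
  n25('dc'): parent n10 fail=0; on 'c' 0 → fail=0;  out ∅∪∅=∅
  n28('be'): parent n5 fail=0; on 'e' 0 → fail=18;  out {7}∪∅={7}
  n3('abd'): parent n2 fail=5; on 'd' 5→0 → fail=10;  out ∅∪∅=∅
  n7('bcc'): parent n6 fail=0; on 'c' 0 → fail=0;  out ∅∪∅=∅
  n12('dad'): parent n11 fail=1; on 'd' 1→0 → fail=10;  out {2}∪∅={2}
  n14('acc'): parent n13 fail=0; on 'c' 0 → fail=0;  out ∅∪∅=∅
  n20('eaa'): parent n19 fail=1; on 'a' 1→0 → fail=1;  out {4}∪∅={4}
  n22('dec'): parent n21 fail=18; on 'c' 18→0 → fail=0;  out ∅∪∅=∅
  n26('dcb'): parent n25 fail=0; on 'b' 0 → fail=5;  out ∅∪∅=∅
  n4('abdd'): parent n3 fail=10; on 'd' 10→0 → fail=10;  out {0}∪∅={0}
  n8('bccb'): parent n7 fail=0; on 'b' 0 → fail=5;  out ∅∪∅=∅
  n15('accc'): parent n14 fail=0; on 'c' 0 → fail=0;  out ∅∪∅=∅
  n23('decc'): parent n22 fail=0; on 'c' 0 → fail=0;  out ∅∪∅=∅
  n27('dcbe'): parent n26 fail=5; on 'e' 5 → fail=28;  out {6}∪{7}={6,7}
  n9('bccbe'): parent n8 fail=5; on 'e' 5 → fail=28;  out {1}∪{7}={1,7}
  n16('acccb'): parent n15 fail=0; on 'b' 0 → fail=5;  out ∅∪∅=∅
  n24('deccc'): parent n23 fail=0; on 'c' 0 → fail=0;  out {5}∪∅={5}
  n17('acccba'): parent n16 fail=5; on 'a' 5→0 → fail=1;  out {3}∪∅={3}

Run:
i=0 'b': node 0→5
i=1 'd': node 5→10 (via fail)
i=2 'c': node 10→25
i=3 'b': node 25→26
i=4 'e': node 26→27  emit P6@[1:4],P7@[3:4]
i=5 'd': node 27→10 (via fail)
i=6 'a': node 10→11
i=7 'b': node 11→2 (via fail)
i=8 'e': node 2→28 (via fail)  emit P7@[7:8]
i=9 'b': node 28→5 (via fail)
i=10 'e': node 5→28  emit P7@[9:10]
i=11 'a': node 28→19 (via fail)
i=12 'b': node 19→2 (via fail)
i=13 'd': node 2→3
i=14 'd': node 3→4  emit P0@[11:14]
i=15 'd': node 4→10 (via fail)
i=16 'e': node 10→21
i=17 'c': node 21→22
i=18 'c': node 22→23
i=19 'c': node 23→24  emit P5@[15:19]
i=20 'a': node 24→1 (via fail)
i=21 'c': node 1→13
i=22 'c': node 13→14
i=23 'c': node 14→15
i=24 'b': node 15→16
i=25 'a': node 16→17  emit P3@[20:25]
i=26 'd': node 17→10 (via fail)
i=27 'a': node 10→11
i=28 'd': node 11→12  emit P2@[26:28]
i=29 'a': node 12→11 (via fail)
i=30 'c': node 11→13 (via fail)
i=31 'c': node 13→14
i=32 'c': node 14→15
i=33 'b': node 15→16
i=34 'a': node 16→17  emit P3@[29:34]
i=35 'a': node 17→1 (via fail)
i=36 'd': node 1→10 (via fail)
i=37 'e': node 10→21
i=38 'c': node 21→22
i=39 'c': node 22→23
i=40 'c': node 23→24  emit P5@[36:40]
i=41 'b': node 24→5 (via fail)
i=42 'a': node 5→1 (via fail)
i=43 'c': node 1→13
i=44 'b': node 13→5 (via fail)
i=45 'b': node 5→5 (via fail)
i=46 'd': node 5→10 (via fail)
i=47 'e': node 10→21
i=48 'd': node 21→10 (via fail)
i=49 'e': node 10→21
i=50 'c': node 21→22
i=51 'c': node 22→23
i=52 'c': node 23→24  emit P5@[48:52]
i=53 'b': node 24→5 (via fail)
i=54 'c': node 5→6
i=55 'd': node 6→10 (via fail)
i=56 'e': node 10→21
i=57 'c': node 21→22
i=58 'c': node 22→23
i=59 'c': node 23→24  emit P5@[55:59]
i=60 'b': node 24→5 (via fail)
i=61 'e': node 5→28  emit P7@[60:61]
i=62 'b': node 28→5 (via fail)
i=63 'e': node 5→28  emit P7@[62:63]
i=64 'd': node 28→10 (via fail)
i=65 'e': node 10→21
i=66 'c': node 21→22
i=67 'c': node 22→23
i=68 'c': node 23→24  emit P5@[64:68]

Result: [[4,6],[4,7],[8,7],[10,7],[14,0],[19,5],[25,3],[28,2],[34,3],[40,5],[52,5],[59,5],[61,7],[63,7],[68,5]]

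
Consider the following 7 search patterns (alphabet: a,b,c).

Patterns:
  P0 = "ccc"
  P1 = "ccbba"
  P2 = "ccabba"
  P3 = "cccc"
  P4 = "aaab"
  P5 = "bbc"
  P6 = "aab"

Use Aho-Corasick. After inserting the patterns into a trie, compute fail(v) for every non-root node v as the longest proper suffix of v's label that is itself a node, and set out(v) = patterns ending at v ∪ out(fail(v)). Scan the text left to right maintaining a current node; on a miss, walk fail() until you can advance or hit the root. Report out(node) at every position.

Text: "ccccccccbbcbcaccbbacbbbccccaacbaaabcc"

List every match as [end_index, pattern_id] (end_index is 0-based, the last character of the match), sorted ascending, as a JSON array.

Build automaton:
Trie (insert patterns):
  n0 'ε': a→12 b→16 c→1
  n1 'c': c→2
  n2 'cc': a→7 b→4 c→3
  n3 'ccc': c→11  ←P0
  n4 'ccb': b→5
  n5 'ccbb': a→6
  n6 'ccbba': ·  ←P1
  n7 'cca': b→8
  n8 'ccab': b→9
  n9 'ccabb': a→10
  n10 'ccabba': ·  ←P2
  n11 'cccc': ·  ←P3
  n12 'a': a→13
  n13 'aa': a→14 b→19
  n14 'aaa': b→15
  n15 'aaab': ·  ←P4
  n16 'b': b→17
  n17 'bb': c→18
  n18 'bbc': ·  ←P5
  n19 'aab': ·  ←P6

BFS fail/out derivation:
  fail(1) 'c': from fail(0)=0 chase 'c': 0 ⇒ 0;  out=∅∪out(0)=∅
  fail(12) 'a': from fail(0)=0 chase 'a': 0 ⇒ 0;  out=∅∪out(0)=∅
  fail(16) 'b': from fail(0)=0 chase 'b': 0 ⇒ 0;  out=∅∪out(0)=∅
  fail(2) 'cc': from fail(1)=0 chase 'c': 0 ⇒ 1;  out=∅∪out(1)=∅
  fail(13) 'aa': from fail(12)=0 chase 'a': 0 ⇒ 12;  out=∅∪out(12)=∅
  fail(17) 'bb': from fail(16)=0 chase 'b': 0 ⇒ 16;  out=∅∪out(16)=∅
  fail(3) 'ccc': from fail(2)=1 chase 'c': 1 ⇒ 2;  out={0}∪out(2)={0}
  fail(4) 'ccb': from fail(2)=1 chase 'b': 1→0 ⇒ 16;  out=∅∪out(16)=∅
  fail(7) 'cca': from fail(2)=1 chase 'a': 1→0 ⇒ 12;  out=∅∪out(12)=∅
  fail(14) 'aaa': from fail(13)=12 chase 'a': 12 ⇒ 13;  out=∅∪out(13)=∅
  fail(18) 'bbc': from fail(17)=16 chase 'c': 16→0 ⇒ 1;  out={5}∪out(1)={5}
  fail(19) 'aab': from fail(13)=12 chase 'b': 12→0 ⇒ 16;  out={6}∪out(16)={6}
  fail(5) 'ccbb': from fail(4)=16 chase 'b': 16 ⇒ 17;  out=∅∪out(17)=∅
  fail(8) 'ccab': from fail(7)=12 chase 'b': 12→0 ⇒ 16;  out=∅∪out(16)=∅
  fail(11) 'cccc': from fail(3)=2 chase 'c': 2 ⇒ 3;  out={3}∪out(3)={0,3}
  fail(15) 'aaab': from fail(14)=13 chase 'b': 13 ⇒ 19;  out={4}∪out(19)={4,6}
  fail(6) 'ccbba': from fail(5)=17 chase 'a': 17→16→0 ⇒ 12;  out={1}∪out(12)={1}
  fail(9) 'ccabb': from fail(8)=16 chase 'b': 16 ⇒ 17;  out=∅∪out(17)=∅
  fail(10) 'ccabba': from fail(9)=17 chase 'a': 17→16→0 ⇒ 12;  out={2}∪out(12)={2}

Scan:
pos 0 'c': at 1
pos 1 'c': at 2
pos 2 'c': at 3  → match P0@[0:2]
pos 3 'c': at 11  → match P0@[1:3],P3@[0:3]
pos 4 'c': at 11 ·f  → match P0@[2:4],P3@[1:4]
pos 5 'c': at 11 ·f  → match P0@[3:5],P3@[2:5]
pos 6 'c': at 11 ·f  → match P0@[4:6],P3@[3:6]
pos 7 'c': at 11 ·f  → match P0@[5:7],P3@[4:7]
pos 8 'b': at 4 ·f
pos 9 'b': at 5
pos 10 'c': at 18 ·f  → match P5@[8:10]
pos 11 'b': at 16 ·f
pos 12 'c': at 1 ·f
pos 13 'a': at 12 ·f
pos 14 'c': at 1 ·f
pos 15 'c': at 2
pos 16 'b': at 4
pos 17 'b': at 5
pos 18 'a': at 6  → match P1@[14:18]
pos 19 'c': at 1 ·f
pos 20 'b': at 16 ·f
pos 21 'b': at 17
pos 22 'b': at 17 ·f
pos 23 'c': at 18  → match P5@[21:23]
pos 24 'c': at 2 ·f
pos 25 'c': at 3  → match P0@[23:25]
pos 26 'c': at 11  → match P0@[24:26],P3@[23:26]
pos 27 'a': at 7 ·f
pos 28 'a': at 13 ·f
pos 29 'c': at 1 ·f
pos 30 'b': at 16 ·f
pos 31 'a': at 12 ·f
pos 32 'a': at 13
pos 33 'a': at 14
pos 34 'b': at 15  → match P4@[31:34],P6@[32:34]
pos 35 'c': at 1 ·f
pos 36 'c': at 2

Matches: [[2,0],[3,0],[3,3],[4,0],[4,3],[5,0],[5,3],[6,0],[6,3],[7,0],[7,3],[10,5],[18,1],[23,5],[25,0],[26,0],[26,3],[34,4],[34,6]]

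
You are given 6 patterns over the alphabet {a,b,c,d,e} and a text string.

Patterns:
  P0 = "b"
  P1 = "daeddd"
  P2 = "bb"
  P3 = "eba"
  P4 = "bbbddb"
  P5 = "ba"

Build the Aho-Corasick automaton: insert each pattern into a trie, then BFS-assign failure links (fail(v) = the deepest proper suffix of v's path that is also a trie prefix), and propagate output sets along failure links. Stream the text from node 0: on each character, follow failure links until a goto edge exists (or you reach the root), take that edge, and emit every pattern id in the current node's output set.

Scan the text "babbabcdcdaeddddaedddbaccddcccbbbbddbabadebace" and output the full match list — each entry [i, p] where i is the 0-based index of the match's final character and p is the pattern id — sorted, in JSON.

Build:
Trie nodes:
  n0 'ε': b→1 d→2 e→9
  n1 'b': a→16 b→8  [P0 ends]
  n2 'd': a→3
  n3 'da': e→4
  n4 'dae': d→5
  n5 'daed': d→6
  n6 'daedd': d→7
  n7 'daeddd': ·  [P1 ends]
  n8 'bb': b→12  [P2 ends]
  n9 'e': b→10
  n10 'eb': a→11
  n11 'eba': ·  [P3 ends]
  n12 'bbb': d→13
  n13 'bbbd': d→14
  n14 'bbbdd': b→15
  n15 'bbbddb': ·  [P4 ends]
  n16 'ba': ·  [P5 ends]

Failure links (BFS by depth):
  n1('b'): parent n0 fail=0; on 'b' 0 → fail=0;  out {0}∪∅={0}
  n2('d'): parent n0 fail=0; on 'd' 0 → fail=0;  out ∅∪∅=∅
  n9('e'): parent n0 fail=0; on 'e' 0 → fail=0;  out ∅∪∅=∅
  n3('da'): parent n2 fail=0; on 'a' 0 → fail=0;  out ∅∪∅=∅
  n8('bb'): parent n1 fail=0; on 'b' 0 → fail=1;  out {2}∪{0}={0,2}
  n10('eb'): parent n9 fail=0; on 'b' 0 → fail=1;  out ∅∪{0}={0}
  n16('ba'): parent n1 fail=0; on 'a' 0 → fail=0;  out {5}∪∅={5}
  n4('dae'): parent n3 fail=0; on 'e' 0 → fail=9;  out ∅∪∅=∅
  n11('eba'): parent n10 fail=1; on 'a' 1 → fail=16;  out {3}∪{5}={3,5}
  n12('bbb'): parent n8 fail=1; on 'b' 1 → fail=8;  out ∅∪{0,2}={0,2}
  n5('daed'): parent n4 fail=9; on 'd' 9→0 → fail=2;  out ∅∪∅=∅
  n13('bbbd'): parent n12 fail=8; on 'd' 8→1→0 → fail=2;  out ∅∪∅=∅
  n6('daedd'): parent n5 fail=2; on 'd' 2→0 → fail=2;  out ∅∪∅=∅
  n14('bbbdd'): parent n13 fail=2; on 'd' 2→0 → fail=2;  out ∅∪∅=∅
  n7('daeddd'): parent n6 fail=2; on 'd' 2→0 → fail=2;  out {1}∪∅={1}
  n15('bbbddb'): parent n14 fail=2; on 'b' 2→0 → fail=1;  out {4}∪{0}={0,4}

Scan:
[0] read 'b'  n0⇒n1  emit P0@[0:0]
[1] read 'a'  n1⇒n16  emit P5@[0:1]
[2] read 'b'  n16⇒n1 ·f  emit P0@[2:2]
[3] read 'b'  n1⇒n8  emit P0@[3:3],P2@[2:3]
[4] read 'a'  n8⇒n16 ·f  emit P5@[3:4]
[5] read 'b'  n16⇒n1 ·f  emit P0@[5:5]
[6] read 'c'  n1⇒n0 ·f
[7] read 'd'  n0⇒n2
[8] read 'c'  n2⇒n0 ·f
[9] read 'd'  n0⇒n2
[10] read 'a'  n2⇒n3
[11] read 'e'  n3⇒n4
[12] read 'd'  n4⇒n5
[13] read 'd'  n5⇒n6
[14] read 'd'  n6⇒n7  emit P1@[9:14]
[15] read 'd'  n7⇒n2 ·f
[16] read 'a'  n2⇒n3
[17] read 'e'  n3⇒n4
[18] read 'd'  n4⇒n5
[19] read 'd'  n5⇒n6
[20] read 'd'  n6⇒n7  emit P1@[15:20]
[21] read 'b'  n7⇒n1 ·f  emit P0@[21:21]
[22] read 'a'  n1⇒n16  emit P5@[21:22]
[23] read 'c'  n16⇒n0 ·f
[24] read 'c'  n0⇒n0
[25] read 'd'  n0⇒n2
[26] read 'd'  n2⇒n2 ·f
[27] read 'c'  n2⇒n0 ·f
[28] read 'c'  n0⇒n0
[29] read 'c'  n0⇒n0
[30] read 'b'  n0⇒n1  emit P0@[30:30]
[31] read 'b'  n1⇒n8  emit P0@[31:31],P2@[30:31]
[32] read 'b'  n8⇒n12  emit P0@[32:32],P2@[31:32]
[33] read 'b'  n12⇒n12 ·f  emit P0@[33:33],P2@[32:33]
[34] read 'd'  n12⇒n13
[35] read 'd'  n13⇒n14
[36] read 'b'  n14⇒n15  emit P0@[36:36],P4@[31:36]
[37] read 'a'  n15⇒n16 ·f  emit P5@[36:37]
[38] read 'b'  n16⇒n1 ·f  emit P0@[38:38]
[39] read 'a'  n1⇒n16  emit P5@[38:39]
[40] read 'd'  n16⇒n2 ·f
[41] read 'e'  n2⇒n9 ·f
[42] read 'b'  n9⇒n10  emit P0@[42:42]
[43] read 'a'  n10⇒n11  emit P3@[41:43],P5@[42:43]
[44] read 'c'  n11⇒n0 ·f
[45] read 'e'  n0⇒n9

All matches (sorted): [[0,0],[1,5],[2,0],[3,0],[3,2],[4,5],[5,0],[14,1],[20,1],[21,0],[22,5],[30,0],[31,0],[31,2],[32,0],[32,2],[33,0],[33,2],[36,0],[36,4],[37,5],[38,0],[39,5],[42,0],[43,3],[43,5]]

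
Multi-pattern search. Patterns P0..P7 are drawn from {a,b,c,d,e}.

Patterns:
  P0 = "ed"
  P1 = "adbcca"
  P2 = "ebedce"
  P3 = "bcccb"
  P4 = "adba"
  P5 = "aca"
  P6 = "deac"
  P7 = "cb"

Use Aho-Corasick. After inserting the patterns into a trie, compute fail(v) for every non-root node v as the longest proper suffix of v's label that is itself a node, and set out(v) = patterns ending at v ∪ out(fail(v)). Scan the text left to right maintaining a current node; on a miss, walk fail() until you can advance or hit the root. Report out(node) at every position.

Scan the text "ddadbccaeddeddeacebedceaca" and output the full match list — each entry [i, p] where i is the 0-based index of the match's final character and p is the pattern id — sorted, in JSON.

Construct AC machine:
Trie nodes:
  n0 'ε': a→3 b→14 c→26 d→22 e→1
  n1 'e': b→9 d→2
  n2 'ed': ·  ←P0
  n3 'a': c→20 d→4
  n4 'ad': b→5
  n5 'adb': a→19 c→6
  n6 'adbc': c→7
  n7 'adbcc': a→8
  n8 'adbcca': ·  ←P1
  n9 'eb': e→10
  n10 'ebe': d→11
  n11 'ebed': c→12
  n12 'ebedc': e→13
  n13 'ebedce': ·  ←P2
  n14 'b': c→15
  n15 'bc': c→16
  n16 'bcc': c→17
  n17 'bccc': b→18
  n18 'bcccb': ·  ←P3
  n19 'adba': ·  ←P4
  n20 'ac': a→21
  n21 'aca': ·  ←P5
  n22 'd': e→23
  n23 'de': a→24
  n24 'dea': c→25
  n25 'deac': ·  ←P6
  n26 'c': b→27
  n27 'cb': ·  ←P7

Failure links (BFS by depth):
  n1('e'): parent n0 fail=0; on 'e' 0 → fail=0;  out ∅∪∅=∅
  n3('a'): parent n0 fail=0; on 'a' 0 → fail=0;  out ∅∪∅=∅
  n14('b'): parent n0 fail=0; on 'b' 0 → fail=0;  out ∅∪∅=∅
  n22('d'): parent n0 fail=0; on 'd' 0 → fail=0;  out ∅∪∅=∅
  n26('c'): parent n0 fail=0; on 'c' 0 → fail=0;  out ∅∪∅=∅
  n2('ed'): parent n1 fail=0; on 'd' 0 → fail=22;  out {0}∪∅={0}
  n4('ad'): parent n3 fail=0; on 'd' 0 → fail=22;  out ∅∪∅=∅
  n9('eb'): parent n1 fail=0; on 'b' 0 → fail=14;  out ∅∪∅=∅
  n15('bc'): parent n14 fail=0; on 'c' 0 → fail=26;  out ∅∪∅=∅
  n20('ac'): parent n3 fail=0; on 'c' 0 → fail=26;  out ∅∪∅=∅
  n23('de'): parent n22 fail=0; on 'e' 0 → fail=1;  out ∅∪∅=∅
  n27('cb'): parent n26 fail=0; on 'b' 0 → fail=14;  out {7}∪∅={7}
  n5('adb'): parent n4 fail=22; on 'b' 22→0 → fail=14;  out ∅∪∅=∅
  n10('ebe'): parent n9 fail=14; on 'e' 14→0 → fail=1;  out ∅∪∅=∅
  n16('bcc'): parent n15 fail=26; on 'c' 26→0 → fail=26;  out ∅∪∅=∅
  n21('aca'): parent n20 fail=26; on 'a' 26→0 → fail=3;  out {5}∪∅={5}
  n24('dea'): parent n23 fail=1; on 'a' 1→0 → fail=3;  out ∅∪∅=∅
  n6('adbc'): parent n5 fail=14; on 'c' 14 → fail=15;  out ∅∪∅=∅
  n11('ebed'): parent n10 fail=1; on 'd' 1 → fail=2;  out ∅∪{0}={0}
  n17('bccc'): parent n16 fail=26; on 'c' 26→0 → fail=26;  out ∅∪∅=∅
  n19('adba'): parent n5 fail=14; on 'a' 14→0 → fail=3;  out {4}∪∅={4}
  n25('deac'): parent n24 fail=3; on 'c' 3 → fail=20;  out {6}∪∅={6}
  n7('adbcc'): parent n6 fail=15; on 'c' 15 → fail=16;  out ∅∪∅=∅
  n12('ebedc'): parent n11 fail=2; on 'c' 2→22→0 → fail=26;  out ∅∪∅=∅
  n18('bcccb'): parent n17 fail=26; on 'b' 26 → fail=27;  out {3}∪{7}={3,7}
  n8('adbcca'): parent n7 fail=16; on 'a' 16→26→0 → fail=3;  out {1}∪∅={1}
  n13('ebedce'): parent n12 fail=26; on 'e' 26→0 → fail=1;  out {2}∪∅={2}

Text stream:
i=0 'd': node 0→22
i=1 'd': node 22→22 (fail-walked)
i=2 'a': node 22→3 (fail-walked)
i=3 'd': node 3→4
i=4 'b': node 4→5
i=5 'c': node 5→6
i=6 'c': node 6→7
i=7 'a': node 7→8  ** P1@[2:7]
i=8 'e': node 8→1 (fail-walked)
i=9 'd': node 1→2  ** P0@[8:9]
i=10 'd': node 2→22 (fail-walked)
i=11 'e': node 22→23
i=12 'd': node 23→2 (fail-walked)  ** P0@[11:12]
i=13 'd': node 2→22 (fail-walked)
i=14 'e': node 22→23
i=15 'a': node 23→24
i=16 'c': node 24→25  ** P6@[13:16]
i=17 'e': node 25→1 (fail-walked)
i=18 'b': node 1→9
i=19 'e': node 9→10
i=20 'd': node 10→11  ** P0@[19:20]
i=21 'c': node 11→12
i=22 'e': node 12→13  ** P2@[17:22]
i=23 'a': node 13→3 (fail-walked)
i=24 'c': node 3→20
i=25 'a': node 20→21  ** P5@[23:25]

All matches (sorted): [[7,1],[9,0],[12,0],[16,6],[20,0],[22,2],[25,5]]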